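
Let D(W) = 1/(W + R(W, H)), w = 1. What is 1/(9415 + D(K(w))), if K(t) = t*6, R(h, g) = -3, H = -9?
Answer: 3/28246 ≈ 0.00010621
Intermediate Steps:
K(t) = 6*t
D(W) = 1/(-3 + W) (D(W) = 1/(W - 3) = 1/(-3 + W))
1/(9415 + D(K(w))) = 1/(9415 + 1/(-3 + 6*1)) = 1/(9415 + 1/(-3 + 6)) = 1/(9415 + 1/3) = 1/(9415 + ⅓) = 1/(28246/3) = 3/28246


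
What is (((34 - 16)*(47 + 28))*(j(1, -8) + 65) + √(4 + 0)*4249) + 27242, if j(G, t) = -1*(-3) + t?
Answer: 116740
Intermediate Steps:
j(G, t) = 3 + t
(((34 - 16)*(47 + 28))*(j(1, -8) + 65) + √(4 + 0)*4249) + 27242 = (((34 - 16)*(47 + 28))*((3 - 8) + 65) + √(4 + 0)*4249) + 27242 = ((18*75)*(-5 + 65) + √4*4249) + 27242 = (1350*60 + 2*4249) + 27242 = (81000 + 8498) + 27242 = 89498 + 27242 = 116740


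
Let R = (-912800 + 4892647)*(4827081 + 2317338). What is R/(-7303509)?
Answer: -9477898174631/2434503 ≈ -3.8932e+6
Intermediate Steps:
R = 28433694523893 (R = 3979847*7144419 = 28433694523893)
R/(-7303509) = 28433694523893/(-7303509) = 28433694523893*(-1/7303509) = -9477898174631/2434503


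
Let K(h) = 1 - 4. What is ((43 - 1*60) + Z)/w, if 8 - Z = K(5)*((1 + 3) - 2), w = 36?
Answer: -1/12 ≈ -0.083333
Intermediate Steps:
K(h) = -3
Z = 14 (Z = 8 - (-3)*((1 + 3) - 2) = 8 - (-3)*(4 - 2) = 8 - (-3)*2 = 8 - 1*(-6) = 8 + 6 = 14)
((43 - 1*60) + Z)/w = ((43 - 1*60) + 14)/36 = ((43 - 60) + 14)*(1/36) = (-17 + 14)*(1/36) = -3*1/36 = -1/12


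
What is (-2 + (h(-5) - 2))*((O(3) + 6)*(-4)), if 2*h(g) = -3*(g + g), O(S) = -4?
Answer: -88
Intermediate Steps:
h(g) = -3*g (h(g) = (-3*(g + g))/2 = (-6*g)/2 = -3*g)
(-2 + (h(-5) - 2))*((O(3) + 6)*(-4)) = (-2 + (-3*(-5) - 2))*((-4 + 6)*(-4)) = (-2 + (15 - 2))*(2*(-4)) = (-2 + 13)*(-8) = 11*(-8) = -88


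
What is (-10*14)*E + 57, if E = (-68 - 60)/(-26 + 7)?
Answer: -16837/19 ≈ -886.16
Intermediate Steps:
E = 128/19 (E = -128/(-19) = -128*(-1/19) = 128/19 ≈ 6.7368)
(-10*14)*E + 57 = -10*14*(128/19) + 57 = -140*128/19 + 57 = -17920/19 + 57 = -16837/19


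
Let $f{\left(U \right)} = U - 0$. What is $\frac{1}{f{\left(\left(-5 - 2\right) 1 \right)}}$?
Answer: $- \frac{1}{7} \approx -0.14286$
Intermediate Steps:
$f{\left(U \right)} = U$ ($f{\left(U \right)} = U + 0 = U$)
$\frac{1}{f{\left(\left(-5 - 2\right) 1 \right)}} = \frac{1}{\left(-5 - 2\right) 1} = \frac{1}{\left(-7\right) 1} = \frac{1}{-7} = - \frac{1}{7}$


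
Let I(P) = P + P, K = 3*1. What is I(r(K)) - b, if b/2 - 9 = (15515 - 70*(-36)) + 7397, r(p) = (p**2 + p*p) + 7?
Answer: -50832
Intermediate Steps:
K = 3
r(p) = 7 + 2*p**2 (r(p) = (p**2 + p**2) + 7 = 2*p**2 + 7 = 7 + 2*p**2)
I(P) = 2*P
b = 50882 (b = 18 + 2*((15515 - 70*(-36)) + 7397) = 18 + 2*((15515 + 2520) + 7397) = 18 + 2*(18035 + 7397) = 18 + 2*25432 = 18 + 50864 = 50882)
I(r(K)) - b = 2*(7 + 2*3**2) - 1*50882 = 2*(7 + 2*9) - 50882 = 2*(7 + 18) - 50882 = 2*25 - 50882 = 50 - 50882 = -50832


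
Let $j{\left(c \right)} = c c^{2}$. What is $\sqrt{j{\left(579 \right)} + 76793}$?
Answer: $2 \sqrt{48545333} \approx 13935.0$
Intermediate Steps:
$j{\left(c \right)} = c^{3}$
$\sqrt{j{\left(579 \right)} + 76793} = \sqrt{579^{3} + 76793} = \sqrt{194104539 + 76793} = \sqrt{194181332} = 2 \sqrt{48545333}$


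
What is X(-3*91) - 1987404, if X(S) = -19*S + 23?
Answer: -1982194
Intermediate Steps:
X(S) = 23 - 19*S
X(-3*91) - 1987404 = (23 - (-57)*91) - 1987404 = (23 - 19*(-273)) - 1987404 = (23 + 5187) - 1987404 = 5210 - 1987404 = -1982194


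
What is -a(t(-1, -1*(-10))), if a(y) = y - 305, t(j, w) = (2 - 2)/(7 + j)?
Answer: 305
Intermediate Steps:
t(j, w) = 0 (t(j, w) = 0/(7 + j) = 0)
a(y) = -305 + y
-a(t(-1, -1*(-10))) = -(-305 + 0) = -1*(-305) = 305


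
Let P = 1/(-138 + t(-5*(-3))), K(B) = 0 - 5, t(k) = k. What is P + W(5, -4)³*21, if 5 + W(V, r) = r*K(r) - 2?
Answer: 5674850/123 ≈ 46137.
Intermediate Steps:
K(B) = -5
W(V, r) = -7 - 5*r (W(V, r) = -5 + (r*(-5) - 2) = -5 + (-5*r - 2) = -5 + (-2 - 5*r) = -7 - 5*r)
P = -1/123 (P = 1/(-138 - 5*(-3)) = 1/(-138 + 15) = 1/(-123) = -1/123 ≈ -0.0081301)
P + W(5, -4)³*21 = -1/123 + (-7 - 5*(-4))³*21 = -1/123 + (-7 + 20)³*21 = -1/123 + 13³*21 = -1/123 + 2197*21 = -1/123 + 46137 = 5674850/123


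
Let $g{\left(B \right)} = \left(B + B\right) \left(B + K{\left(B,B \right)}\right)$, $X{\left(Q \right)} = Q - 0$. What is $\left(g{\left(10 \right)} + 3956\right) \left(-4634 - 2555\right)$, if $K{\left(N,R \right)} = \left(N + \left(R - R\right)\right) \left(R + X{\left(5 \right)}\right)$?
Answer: $-51444484$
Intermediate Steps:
$X{\left(Q \right)} = Q$ ($X{\left(Q \right)} = Q + 0 = Q$)
$K{\left(N,R \right)} = N \left(5 + R\right)$ ($K{\left(N,R \right)} = \left(N + \left(R - R\right)\right) \left(R + 5\right) = \left(N + 0\right) \left(5 + R\right) = N \left(5 + R\right)$)
$g{\left(B \right)} = 2 B \left(B + B \left(5 + B\right)\right)$ ($g{\left(B \right)} = \left(B + B\right) \left(B + B \left(5 + B\right)\right) = 2 B \left(B + B \left(5 + B\right)\right)$)
$\left(g{\left(10 \right)} + 3956\right) \left(-4634 - 2555\right) = \left(2 \cdot 10^{2} \left(6 + 10\right) + 3956\right) \left(-4634 - 2555\right) = \left(2 \cdot 100 \cdot 16 + 3956\right) \left(-7189\right) = \left(3200 + 3956\right) \left(-7189\right) = 7156 \left(-7189\right) = -51444484$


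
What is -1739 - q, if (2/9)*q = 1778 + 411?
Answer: -23179/2 ≈ -11590.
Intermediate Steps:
q = 19701/2 (q = 9*(1778 + 411)/2 = (9/2)*2189 = 19701/2 ≈ 9850.5)
-1739 - q = -1739 - 1*19701/2 = -1739 - 19701/2 = -23179/2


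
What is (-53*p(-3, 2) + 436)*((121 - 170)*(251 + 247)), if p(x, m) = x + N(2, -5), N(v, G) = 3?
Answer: -10639272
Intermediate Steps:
p(x, m) = 3 + x (p(x, m) = x + 3 = 3 + x)
(-53*p(-3, 2) + 436)*((121 - 170)*(251 + 247)) = (-53*(3 - 3) + 436)*((121 - 170)*(251 + 247)) = (-53*0 + 436)*(-49*498) = (0 + 436)*(-24402) = 436*(-24402) = -10639272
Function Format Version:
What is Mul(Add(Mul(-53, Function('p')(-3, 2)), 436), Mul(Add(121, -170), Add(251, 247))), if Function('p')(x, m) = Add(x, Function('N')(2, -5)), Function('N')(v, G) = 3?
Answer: -10639272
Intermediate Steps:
Function('p')(x, m) = Add(3, x) (Function('p')(x, m) = Add(x, 3) = Add(3, x))
Mul(Add(Mul(-53, Function('p')(-3, 2)), 436), Mul(Add(121, -170), Add(251, 247))) = Mul(Add(Mul(-53, Add(3, -3)), 436), Mul(Add(121, -170), Add(251, 247))) = Mul(Add(Mul(-53, 0), 436), Mul(-49, 498)) = Mul(Add(0, 436), -24402) = Mul(436, -24402) = -10639272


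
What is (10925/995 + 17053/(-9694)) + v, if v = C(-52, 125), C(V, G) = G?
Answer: 258926093/1929106 ≈ 134.22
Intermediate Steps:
v = 125
(10925/995 + 17053/(-9694)) + v = (10925/995 + 17053/(-9694)) + 125 = (10925*(1/995) + 17053*(-1/9694)) + 125 = (2185/199 - 17053/9694) + 125 = 17787843/1929106 + 125 = 258926093/1929106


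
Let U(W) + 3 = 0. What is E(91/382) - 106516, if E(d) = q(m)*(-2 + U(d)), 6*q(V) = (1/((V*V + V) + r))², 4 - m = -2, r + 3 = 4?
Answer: -1181688509/11094 ≈ -1.0652e+5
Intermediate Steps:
r = 1 (r = -3 + 4 = 1)
m = 6 (m = 4 - 1*(-2) = 4 + 2 = 6)
U(W) = -3 (U(W) = -3 + 0 = -3)
q(V) = 1/(6*(1 + V + V²)²) (q(V) = (1/((V*V + V) + 1))²/6 = (1/((V² + V) + 1))²/6 = (1/((V + V²) + 1))²/6 = (1/(1 + V + V²))²/6 = 1/(6*(1 + V + V²)²))
E(d) = -5/11094 (E(d) = (1/(6*(1 + 6 + 6²)²))*(-2 - 3) = (1/(6*(1 + 6 + 36)²))*(-5) = ((⅙)/43²)*(-5) = ((⅙)*(1/1849))*(-5) = (1/11094)*(-5) = -5/11094)
E(91/382) - 106516 = -5/11094 - 106516 = -1181688509/11094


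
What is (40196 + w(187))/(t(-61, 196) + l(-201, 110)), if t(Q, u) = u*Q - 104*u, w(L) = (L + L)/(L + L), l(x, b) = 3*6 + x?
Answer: -13399/10841 ≈ -1.2360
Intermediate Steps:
l(x, b) = 18 + x
w(L) = 1 (w(L) = (2*L)/((2*L)) = (2*L)*(1/(2*L)) = 1)
t(Q, u) = -104*u + Q*u (t(Q, u) = Q*u - 104*u = -104*u + Q*u)
(40196 + w(187))/(t(-61, 196) + l(-201, 110)) = (40196 + 1)/(196*(-104 - 61) + (18 - 201)) = 40197/(196*(-165) - 183) = 40197/(-32340 - 183) = 40197/(-32523) = 40197*(-1/32523) = -13399/10841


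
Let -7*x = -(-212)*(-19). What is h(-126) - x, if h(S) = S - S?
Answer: -4028/7 ≈ -575.43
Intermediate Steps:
x = 4028/7 (x = -(-212)*(-1*(-19))/7 = -(-212)*19/7 = -1/7*(-4028) = 4028/7 ≈ 575.43)
h(S) = 0
h(-126) - x = 0 - 1*4028/7 = 0 - 4028/7 = -4028/7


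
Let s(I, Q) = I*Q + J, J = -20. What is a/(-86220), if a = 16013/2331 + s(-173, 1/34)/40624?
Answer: -4423084693/55519032369024 ≈ -7.9668e-5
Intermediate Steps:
s(I, Q) = -20 + I*Q (s(I, Q) = I*Q - 20 = -20 + I*Q)
a = 22115423465/3219614496 (a = 16013/2331 + (-20 - 173/34)/40624 = 16013*(1/2331) + (-20 - 173*1/34)*(1/40624) = 16013/2331 + (-20 - 173/34)*(1/40624) = 16013/2331 - 853/34*1/40624 = 16013/2331 - 853/1381216 = 22115423465/3219614496 ≈ 6.8690)
a/(-86220) = (22115423465/3219614496)/(-86220) = (22115423465/3219614496)*(-1/86220) = -4423084693/55519032369024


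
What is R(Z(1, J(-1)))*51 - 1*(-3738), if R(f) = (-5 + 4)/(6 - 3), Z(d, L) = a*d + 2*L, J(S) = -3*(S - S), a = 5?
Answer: 3721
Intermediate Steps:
J(S) = 0 (J(S) = -3*0 = 0)
Z(d, L) = 2*L + 5*d (Z(d, L) = 5*d + 2*L = 2*L + 5*d)
R(f) = -⅓ (R(f) = -1/3 = -1*⅓ = -⅓)
R(Z(1, J(-1)))*51 - 1*(-3738) = -⅓*51 - 1*(-3738) = -17 + 3738 = 3721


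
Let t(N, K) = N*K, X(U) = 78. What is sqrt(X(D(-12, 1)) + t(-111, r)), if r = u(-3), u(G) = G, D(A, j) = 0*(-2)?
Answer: sqrt(411) ≈ 20.273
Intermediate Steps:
D(A, j) = 0
r = -3
t(N, K) = K*N
sqrt(X(D(-12, 1)) + t(-111, r)) = sqrt(78 - 3*(-111)) = sqrt(78 + 333) = sqrt(411)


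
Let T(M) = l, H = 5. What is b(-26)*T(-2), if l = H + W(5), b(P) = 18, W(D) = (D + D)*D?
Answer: 990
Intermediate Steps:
W(D) = 2*D² (W(D) = (2*D)*D = 2*D²)
l = 55 (l = 5 + 2*5² = 5 + 2*25 = 5 + 50 = 55)
T(M) = 55
b(-26)*T(-2) = 18*55 = 990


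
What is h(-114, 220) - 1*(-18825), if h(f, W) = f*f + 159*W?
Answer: 66801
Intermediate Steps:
h(f, W) = f² + 159*W
h(-114, 220) - 1*(-18825) = ((-114)² + 159*220) - 1*(-18825) = (12996 + 34980) + 18825 = 47976 + 18825 = 66801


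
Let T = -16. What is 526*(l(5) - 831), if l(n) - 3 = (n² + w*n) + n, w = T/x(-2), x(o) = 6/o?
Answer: -1217164/3 ≈ -4.0572e+5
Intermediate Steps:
w = 16/3 (w = -16/(6/(-2)) = -16/(6*(-½)) = -16/(-3) = -16*(-⅓) = 16/3 ≈ 5.3333)
l(n) = 3 + n² + 19*n/3 (l(n) = 3 + ((n² + 16*n/3) + n) = 3 + (n² + 19*n/3) = 3 + n² + 19*n/3)
526*(l(5) - 831) = 526*((3 + 5² + (19/3)*5) - 831) = 526*((3 + 25 + 95/3) - 831) = 526*(179/3 - 831) = 526*(-2314/3) = -1217164/3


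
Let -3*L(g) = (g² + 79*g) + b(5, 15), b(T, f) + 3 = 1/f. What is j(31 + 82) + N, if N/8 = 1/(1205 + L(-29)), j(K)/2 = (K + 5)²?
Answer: 2116977472/76019 ≈ 27848.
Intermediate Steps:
j(K) = 2*(5 + K)² (j(K) = 2*(K + 5)² = 2*(5 + K)²)
b(T, f) = -3 + 1/f
L(g) = 44/45 - 79*g/3 - g²/3 (L(g) = -((g² + 79*g) + (-3 + 1/15))/3 = -((g² + 79*g) - 44/15)/3 = -(-44/15 + g² + 79*g)/3 = 44/45 - 79*g/3 - g²/3)
N = 360/76019 (N = 8/(1205 + (44/45 - 79/3*(-29) - ⅓*(-29)²)) = 8/(1205 + (44/45 + 2291/3 - ⅓*841)) = 8/(1205 + (44/45 + 2291/3 - 841/3)) = 8/(1205 + 21794/45) = 8/(76019/45) = 8*(45/76019) = 360/76019 ≈ 0.0047357)
j(31 + 82) + N = 2*(5 + (31 + 82))² + 360/76019 = 2*(5 + 113)² + 360/76019 = 2*118² + 360/76019 = 2*13924 + 360/76019 = 27848 + 360/76019 = 2116977472/76019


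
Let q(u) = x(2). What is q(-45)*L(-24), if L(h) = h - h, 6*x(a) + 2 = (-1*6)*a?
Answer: 0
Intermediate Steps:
x(a) = -⅓ - a (x(a) = -⅓ + ((-1*6)*a)/6 = -⅓ + (-6*a)/6 = -⅓ - a)
q(u) = -7/3 (q(u) = -⅓ - 1*2 = -⅓ - 2 = -7/3)
L(h) = 0
q(-45)*L(-24) = -7/3*0 = 0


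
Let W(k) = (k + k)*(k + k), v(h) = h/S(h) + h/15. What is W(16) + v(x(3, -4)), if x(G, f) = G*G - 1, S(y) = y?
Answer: 15383/15 ≈ 1025.5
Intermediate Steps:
x(G, f) = -1 + G² (x(G, f) = G² - 1 = -1 + G²)
v(h) = 1 + h/15 (v(h) = h/h + h/15 = 1 + h*(1/15) = 1 + h/15)
W(k) = 4*k² (W(k) = (2*k)*(2*k) = 4*k²)
W(16) + v(x(3, -4)) = 4*16² + (1 + (-1 + 3²)/15) = 4*256 + (1 + (-1 + 9)/15) = 1024 + (1 + (1/15)*8) = 1024 + (1 + 8/15) = 1024 + 23/15 = 15383/15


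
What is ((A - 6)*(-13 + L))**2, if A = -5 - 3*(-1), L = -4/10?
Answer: 287296/25 ≈ 11492.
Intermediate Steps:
L = -2/5 (L = -4*1/10 = -2/5 ≈ -0.40000)
A = -2 (A = -5 + 3 = -2)
((A - 6)*(-13 + L))**2 = ((-2 - 6)*(-13 - 2/5))**2 = (-8*(-67/5))**2 = (536/5)**2 = 287296/25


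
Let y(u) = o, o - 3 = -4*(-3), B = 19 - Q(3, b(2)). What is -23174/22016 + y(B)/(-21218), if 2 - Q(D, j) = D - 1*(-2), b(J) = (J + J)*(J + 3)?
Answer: -123009043/116783872 ≈ -1.0533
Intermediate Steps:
b(J) = 2*J*(3 + J) (b(J) = (2*J)*(3 + J) = 2*J*(3 + J))
Q(D, j) = -D (Q(D, j) = 2 - (D - 1*(-2)) = 2 - (D + 2) = 2 - (2 + D) = 2 + (-2 - D) = -D)
B = 22 (B = 19 - (-1)*3 = 19 - 1*(-3) = 19 + 3 = 22)
o = 15 (o = 3 - 4*(-3) = 3 + 12 = 15)
y(u) = 15
-23174/22016 + y(B)/(-21218) = -23174/22016 + 15/(-21218) = -23174*1/22016 + 15*(-1/21218) = -11587/11008 - 15/21218 = -123009043/116783872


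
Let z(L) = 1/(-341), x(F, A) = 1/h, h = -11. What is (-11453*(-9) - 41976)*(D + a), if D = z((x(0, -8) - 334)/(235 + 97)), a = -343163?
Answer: -230643629064/11 ≈ -2.0968e+10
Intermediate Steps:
x(F, A) = -1/11 (x(F, A) = 1/(-11) = -1/11)
z(L) = -1/341
D = -1/341 ≈ -0.0029326
(-11453*(-9) - 41976)*(D + a) = (-11453*(-9) - 41976)*(-1/341 - 343163) = (103077 - 41976)*(-117018584/341) = 61101*(-117018584/341) = -230643629064/11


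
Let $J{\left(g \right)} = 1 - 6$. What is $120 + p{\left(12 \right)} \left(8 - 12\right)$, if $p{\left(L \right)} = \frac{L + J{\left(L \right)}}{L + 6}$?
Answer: $\frac{1066}{9} \approx 118.44$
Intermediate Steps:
$J{\left(g \right)} = -5$ ($J{\left(g \right)} = 1 - 6 = -5$)
$p{\left(L \right)} = \frac{-5 + L}{6 + L}$ ($p{\left(L \right)} = \frac{L - 5}{L + 6} = \frac{-5 + L}{6 + L}$)
$120 + p{\left(12 \right)} \left(8 - 12\right) = 120 + \frac{-5 + 12}{6 + 12} \left(8 - 12\right) = 120 + \frac{1}{18} \cdot 7 \left(-4\right) = 120 + \frac{7}{18} \left(-4\right) = 120 - \frac{14}{9} = \frac{1066}{9}$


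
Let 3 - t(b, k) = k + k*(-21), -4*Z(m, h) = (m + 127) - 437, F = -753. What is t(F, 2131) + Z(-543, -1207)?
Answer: 171345/4 ≈ 42836.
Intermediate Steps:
Z(m, h) = 155/2 - m/4 (Z(m, h) = -((m + 127) - 437)/4 = -((127 + m) - 437)/4 = -(-310 + m)/4 = 155/2 - m/4)
t(b, k) = 3 + 20*k (t(b, k) = 3 - (k + k*(-21)) = 3 - (k - 21*k) = 3 - (-20)*k = 3 + 20*k)
t(F, 2131) + Z(-543, -1207) = (3 + 20*2131) + (155/2 - ¼*(-543)) = (3 + 42620) + (155/2 + 543/4) = 42623 + 853/4 = 171345/4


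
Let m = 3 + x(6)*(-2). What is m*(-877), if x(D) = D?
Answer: 7893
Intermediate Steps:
m = -9 (m = 3 + 6*(-2) = 3 - 12 = -9)
m*(-877) = -9*(-877) = 7893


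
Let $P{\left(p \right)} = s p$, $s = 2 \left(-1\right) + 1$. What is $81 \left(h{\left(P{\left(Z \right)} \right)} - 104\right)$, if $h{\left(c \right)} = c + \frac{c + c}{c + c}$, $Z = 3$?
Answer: $-8586$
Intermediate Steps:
$s = -1$ ($s = -2 + 1 = -1$)
$P{\left(p \right)} = - p$
$h{\left(c \right)} = 1 + c$ ($h{\left(c \right)} = c + \frac{2 c}{2 c} = c + 2 c \frac{1}{2 c} = c + 1 = 1 + c$)
$81 \left(h{\left(P{\left(Z \right)} \right)} - 104\right) = 81 \left(\left(1 - 3\right) - 104\right) = 81 \left(-2 - 104\right) = 81 \left(-106\right) = -8586$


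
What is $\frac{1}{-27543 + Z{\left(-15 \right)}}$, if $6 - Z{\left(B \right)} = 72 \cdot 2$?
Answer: $- \frac{1}{27681} \approx -3.6126 \cdot 10^{-5}$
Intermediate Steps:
$Z{\left(B \right)} = -138$ ($Z{\left(B \right)} = 6 - 72 \cdot 2 = 6 - 144 = -138$)
$\frac{1}{-27543 + Z{\left(-15 \right)}} = \frac{1}{-27543 - 138} = \frac{1}{-27681} = - \frac{1}{27681}$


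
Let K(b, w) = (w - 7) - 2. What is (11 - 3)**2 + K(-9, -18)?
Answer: 37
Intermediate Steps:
K(b, w) = -9 + w (K(b, w) = (-7 + w) - 2 = -9 + w)
(11 - 3)**2 + K(-9, -18) = (11 - 3)**2 + (-9 - 18) = 8**2 - 27 = 64 - 27 = 37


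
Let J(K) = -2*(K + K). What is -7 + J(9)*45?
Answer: -1627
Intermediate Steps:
J(K) = -4*K
-7 + J(9)*45 = -7 - 4*9*45 = -7 - 36*45 = -7 - 1620 = -1627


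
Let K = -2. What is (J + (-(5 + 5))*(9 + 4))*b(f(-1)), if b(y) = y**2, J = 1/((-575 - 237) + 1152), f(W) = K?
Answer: -44199/85 ≈ -519.99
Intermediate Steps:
f(W) = -2
J = 1/340 (J = 1/(-812 + 1152) = 1/340 ≈ 0.0029412)
(J + (-(5 + 5))*(9 + 4))*b(f(-1)) = (1/340 + (-(5 + 5))*(9 + 4))*(-2)**2 = (1/340 - 1*10*13)*4 = (1/340 - 10*13)*4 = (1/340 - 130)*4 = -44199/340*4 = -44199/85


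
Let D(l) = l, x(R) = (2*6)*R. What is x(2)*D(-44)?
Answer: -1056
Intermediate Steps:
x(R) = 12*R
x(2)*D(-44) = (12*2)*(-44) = 24*(-44) = -1056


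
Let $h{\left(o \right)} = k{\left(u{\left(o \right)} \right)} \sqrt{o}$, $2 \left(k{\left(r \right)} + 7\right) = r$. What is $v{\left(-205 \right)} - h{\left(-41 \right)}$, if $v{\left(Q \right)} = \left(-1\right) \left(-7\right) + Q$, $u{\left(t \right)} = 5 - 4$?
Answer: $-198 + \frac{13 i \sqrt{41}}{2} \approx -198.0 + 41.62 i$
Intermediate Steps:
$u{\left(t \right)} = 1$
$v{\left(Q \right)} = 7 + Q$
$k{\left(r \right)} = -7 + \frac{r}{2}$
$h{\left(o \right)} = - \frac{13 \sqrt{o}}{2}$ ($h{\left(o \right)} = \left(-7 + \frac{1}{2} \cdot 1\right) \sqrt{o} = \left(-7 + \frac{1}{2}\right) \sqrt{o} = - \frac{13 \sqrt{o}}{2}$)
$v{\left(-205 \right)} - h{\left(-41 \right)} = \left(7 - 205\right) - - \frac{13 \sqrt{-41}}{2} = -198 - - \frac{13 i \sqrt{41}}{2} = -198 + \frac{13 i \sqrt{41}}{2}$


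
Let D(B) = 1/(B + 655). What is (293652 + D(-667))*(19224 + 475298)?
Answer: 871303998803/6 ≈ 1.4522e+11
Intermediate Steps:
D(B) = 1/(655 + B)
(293652 + D(-667))*(19224 + 475298) = (293652 + 1/(655 - 667))*(19224 + 475298) = (293652 + 1/(-12))*494522 = (293652 - 1/12)*494522 = (3523823/12)*494522 = 871303998803/6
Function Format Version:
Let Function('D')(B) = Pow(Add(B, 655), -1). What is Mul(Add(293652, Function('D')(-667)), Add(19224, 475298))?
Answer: Rational(871303998803, 6) ≈ 1.4522e+11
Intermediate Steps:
Function('D')(B) = Pow(Add(655, B), -1)
Mul(Add(293652, Function('D')(-667)), Add(19224, 475298)) = Mul(Add(293652, Pow(Add(655, -667), -1)), Add(19224, 475298)) = Mul(Add(293652, Pow(-12, -1)), 494522) = Mul(Add(293652, Rational(-1, 12)), 494522) = Mul(Rational(3523823, 12), 494522) = Rational(871303998803, 6)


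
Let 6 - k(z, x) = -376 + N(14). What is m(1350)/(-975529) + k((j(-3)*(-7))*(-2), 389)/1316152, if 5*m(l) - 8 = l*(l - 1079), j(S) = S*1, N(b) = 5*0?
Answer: -239830739013/3209861111020 ≈ -0.074717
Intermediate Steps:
N(b) = 0
j(S) = S
m(l) = 8/5 + l*(-1079 + l)/5 (m(l) = 8/5 + (l*(l - 1079))/5 = 8/5 + (l*(-1079 + l))/5 = 8/5 + l*(-1079 + l)/5)
k(z, x) = 382 (k(z, x) = 6 - (-376 + 0) = 6 - 1*(-376) = 6 + 376 = 382)
m(1350)/(-975529) + k((j(-3)*(-7))*(-2), 389)/1316152 = (8/5 - 1079/5*1350 + (1/5)*1350**2)/(-975529) + 382/1316152 = (8/5 - 291330 + (1/5)*1822500)*(-1/975529) + 382*(1/1316152) = (8/5 - 291330 + 364500)*(-1/975529) + 191/658076 = (365858/5)*(-1/975529) + 191/658076 = -365858/4877645 + 191/658076 = -239830739013/3209861111020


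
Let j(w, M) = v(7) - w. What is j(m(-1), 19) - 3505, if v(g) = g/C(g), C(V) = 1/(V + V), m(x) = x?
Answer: -3406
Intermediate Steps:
C(V) = 1/(2*V)
v(g) = 2*g² (v(g) = g/((1/(2*g))) = g*(2*g) = 2*g²)
j(w, M) = 98 - w (j(w, M) = 2*7² - w = 2*49 - w = 98 - w)
j(m(-1), 19) - 3505 = (98 - 1*(-1)) - 3505 = (98 + 1) - 3505 = 99 - 3505 = -3406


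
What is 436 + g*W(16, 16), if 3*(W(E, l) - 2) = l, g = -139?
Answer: -1750/3 ≈ -583.33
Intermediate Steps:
W(E, l) = 2 + l/3
436 + g*W(16, 16) = 436 - 139*(2 + (⅓)*16) = 436 - 139*(2 + 16/3) = 436 - 139*22/3 = 436 - 3058/3 = -1750/3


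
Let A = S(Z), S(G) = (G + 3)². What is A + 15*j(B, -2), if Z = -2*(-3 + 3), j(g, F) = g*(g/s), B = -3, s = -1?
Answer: -126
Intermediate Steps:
j(g, F) = -g² (j(g, F) = g*(g/(-1)) = g*(g*(-1)) = g*(-g) = -g²)
Z = 0 (Z = -2*0 = 0)
S(G) = (3 + G)²
A = 9 (A = (3 + 0)² = 3² = 9)
A + 15*j(B, -2) = 9 + 15*(-1*(-3)²) = 9 + 15*(-1*9) = 9 + 15*(-9) = 9 - 135 = -126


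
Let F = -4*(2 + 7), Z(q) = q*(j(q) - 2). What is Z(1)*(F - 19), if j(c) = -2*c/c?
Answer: 220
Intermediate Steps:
j(c) = -2 (j(c) = -2*1 = -2)
Z(q) = -4*q (Z(q) = q*(-2 - 2) = q*(-4) = -4*q)
F = -36 (F = -4*9 = -36)
Z(1)*(F - 19) = (-4*1)*(-36 - 19) = -4*(-55) = 220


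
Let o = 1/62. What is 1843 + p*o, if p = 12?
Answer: 57139/31 ≈ 1843.2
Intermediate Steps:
o = 1/62 ≈ 0.016129
1843 + p*o = 1843 + 12*(1/62) = 1843 + 6/31 = 57139/31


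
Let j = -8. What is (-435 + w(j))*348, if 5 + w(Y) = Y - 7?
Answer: -158340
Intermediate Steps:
w(Y) = -12 + Y (w(Y) = -5 + (Y - 7) = -5 + (-7 + Y) = -12 + Y)
(-435 + w(j))*348 = (-435 + (-12 - 8))*348 = (-435 - 20)*348 = -455*348 = -158340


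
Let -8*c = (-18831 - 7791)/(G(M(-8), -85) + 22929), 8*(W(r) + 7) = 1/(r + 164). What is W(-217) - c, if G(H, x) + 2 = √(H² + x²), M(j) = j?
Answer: -796487248121/111435688480 + 13311*√7289/2102560160 ≈ -7.1470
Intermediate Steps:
W(r) = -7 + 1/(8*(164 + r)) (W(r) = -7 + 1/(8*(r + 164)) = -7 + 1/(8*(164 + r)))
G(H, x) = -2 + √(H² + x²)
c = 13311/(4*(22927 + √7289)) (c = -(-18831 - 7791)/(8*((-2 + √((-8)² + (-85)²)) + 22929)) = -(-13311)/(4*((-2 + √(64 + 7225)) + 22929)) = -(-13311)/(4*((-2 + √7289) + 22929)) = -(-13311)/(4*(22927 + √7289)) = 13311/(4*(22927 + √7289)) ≈ 0.14461)
W(-217) - c = (-9183 - 56*(-217))/(8*(164 - 217)) - (305181297/2102560160 - 13311*√7289/2102560160) = (⅛)*(-9183 + 12152)/(-53) + (-305181297/2102560160 + 13311*√7289/2102560160) = (⅛)*(-1/53)*2969 + (-305181297/2102560160 + 13311*√7289/2102560160) = -2969/424 + (-305181297/2102560160 + 13311*√7289/2102560160) = -796487248121/111435688480 + 13311*√7289/2102560160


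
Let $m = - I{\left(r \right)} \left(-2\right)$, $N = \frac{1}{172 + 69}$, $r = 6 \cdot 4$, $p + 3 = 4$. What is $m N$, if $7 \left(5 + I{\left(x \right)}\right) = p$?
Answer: $- \frac{68}{1687} \approx -0.040308$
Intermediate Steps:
$p = 1$ ($p = -3 + 4 = 1$)
$r = 24$
$I{\left(x \right)} = - \frac{34}{7}$ ($I{\left(x \right)} = -5 + \frac{1}{7} \cdot 1 = -5 + \frac{1}{7} = - \frac{34}{7}$)
$N = \frac{1}{241} \approx 0.0041494$
$m = - \frac{68}{7}$ ($m = \left(-1\right) \left(- \frac{34}{7}\right) \left(-2\right) = \frac{34}{7} \left(-2\right) = - \frac{68}{7} \approx -9.7143$)
$m N = \left(- \frac{68}{7}\right) \frac{1}{241} = - \frac{68}{1687}$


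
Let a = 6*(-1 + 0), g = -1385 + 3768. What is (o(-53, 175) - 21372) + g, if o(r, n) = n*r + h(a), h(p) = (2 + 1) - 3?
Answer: -28264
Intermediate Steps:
g = 2383
a = -6 (a = 6*(-1) = -6)
h(p) = 0 (h(p) = 3 - 3 = 0)
o(r, n) = n*r (o(r, n) = n*r + 0 = n*r)
(o(-53, 175) - 21372) + g = (175*(-53) - 21372) + 2383 = (-9275 - 21372) + 2383 = -30647 + 2383 = -28264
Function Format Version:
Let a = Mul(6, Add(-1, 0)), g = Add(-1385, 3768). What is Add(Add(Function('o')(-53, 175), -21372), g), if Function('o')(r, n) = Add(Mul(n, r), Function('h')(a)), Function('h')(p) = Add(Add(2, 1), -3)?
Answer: -28264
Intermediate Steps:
g = 2383
a = -6 (a = Mul(6, -1) = -6)
Function('h')(p) = 0 (Function('h')(p) = Add(3, -3) = 0)
Function('o')(r, n) = Mul(n, r) (Function('o')(r, n) = Add(Mul(n, r), 0) = Mul(n, r))
Add(Add(Function('o')(-53, 175), -21372), g) = Add(Add(Mul(175, -53), -21372), 2383) = Add(Add(-9275, -21372), 2383) = Add(-30647, 2383) = -28264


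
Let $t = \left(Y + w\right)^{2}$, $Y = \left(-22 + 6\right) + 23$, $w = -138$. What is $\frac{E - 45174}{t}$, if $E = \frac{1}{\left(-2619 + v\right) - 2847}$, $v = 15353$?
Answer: $- \frac{446635337}{169670807} \approx -2.6324$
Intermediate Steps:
$Y = 7$ ($Y = -16 + 23 = 7$)
$E = \frac{1}{9887}$ ($E = \frac{1}{\left(-2619 + 15353\right) - 2847} = \frac{1}{12734 - 2847} = \frac{1}{9887} \approx 0.00010114$)
$t = 17161$ ($t = \left(7 - 138\right)^{2} = \left(-131\right)^{2} = 17161$)
$\frac{E - 45174}{t} = \frac{\frac{1}{9887} - 45174}{17161} = \left(\frac{1}{9887} - 45174\right) \frac{1}{17161} = \left(- \frac{446635337}{9887}\right) \frac{1}{17161} = - \frac{446635337}{169670807}$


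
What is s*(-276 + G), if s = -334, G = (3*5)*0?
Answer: 92184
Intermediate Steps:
G = 0 (G = 15*0 = 0)
s*(-276 + G) = -334*(-276 + 0) = -334*(-276) = 92184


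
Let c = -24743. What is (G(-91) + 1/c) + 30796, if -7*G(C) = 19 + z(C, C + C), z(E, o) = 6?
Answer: 5333279414/173201 ≈ 30792.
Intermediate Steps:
G(C) = -25/7 (G(C) = -(19 + 6)/7 = -1/7*25 = -25/7)
(G(-91) + 1/c) + 30796 = (-25/7 + 1/(-24743)) + 30796 = (-25/7 - 1/24743) + 30796 = -618582/173201 + 30796 = 5333279414/173201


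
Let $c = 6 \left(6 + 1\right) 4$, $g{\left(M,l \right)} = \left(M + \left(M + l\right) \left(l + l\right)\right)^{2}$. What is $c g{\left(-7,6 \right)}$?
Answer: $60648$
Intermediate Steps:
$g{\left(M,l \right)} = \left(M + 2 l \left(M + l\right)\right)^{2}$ ($g{\left(M,l \right)} = \left(M + \left(M + l\right) 2 l\right)^{2} = \left(M + 2 l \left(M + l\right)\right)^{2}$)
$c = 168$ ($c = 6 \cdot 7 \cdot 4 = 6 \cdot 28 = 168$)
$c g{\left(-7,6 \right)} = 168 \left(-7 + 2 \cdot 6^{2} + 2 \left(-7\right) 6\right)^{2} = 168 \left(-7 + 2 \cdot 36 - 84\right)^{2} = 168 \left(-7 + 72 - 84\right)^{2} = 168 \left(-19\right)^{2} = 168 \cdot 361 = 60648$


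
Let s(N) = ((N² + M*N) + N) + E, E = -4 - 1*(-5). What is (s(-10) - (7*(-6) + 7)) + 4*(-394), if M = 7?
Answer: -1520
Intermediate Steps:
E = 1 (E = -4 + 5 = 1)
s(N) = 1 + N² + 8*N (s(N) = ((N² + 7*N) + N) + 1 = (N² + 8*N) + 1 = 1 + N² + 8*N)
(s(-10) - (7*(-6) + 7)) + 4*(-394) = ((1 + (-10)² + 8*(-10)) - (7*(-6) + 7)) + 4*(-394) = ((1 + 100 - 80) - (-42 + 7)) - 1576 = (21 - 1*(-35)) - 1576 = (21 + 35) - 1576 = 56 - 1576 = -1520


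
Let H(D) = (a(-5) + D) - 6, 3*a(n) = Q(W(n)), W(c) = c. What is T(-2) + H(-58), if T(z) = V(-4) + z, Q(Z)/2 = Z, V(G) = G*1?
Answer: -220/3 ≈ -73.333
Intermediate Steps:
V(G) = G
Q(Z) = 2*Z
a(n) = 2*n/3 (a(n) = (2*n)/3 = 2*n/3)
T(z) = -4 + z
H(D) = -28/3 + D (H(D) = ((2/3)*(-5) + D) - 6 = (-10/3 + D) - 6 = -28/3 + D)
T(-2) + H(-58) = (-4 - 2) + (-28/3 - 58) = -6 - 202/3 = -220/3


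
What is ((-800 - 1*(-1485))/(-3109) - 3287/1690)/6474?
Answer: -3792311/11338585180 ≈ -0.00033446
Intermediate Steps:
((-800 - 1*(-1485))/(-3109) - 3287/1690)/6474 = ((-800 + 1485)*(-1/3109) - 3287*1/1690)*(1/6474) = (685*(-1/3109) - 3287/1690)*(1/6474) = (-685/3109 - 3287/1690)*(1/6474) = -11376933/5254210*1/6474 = -3792311/11338585180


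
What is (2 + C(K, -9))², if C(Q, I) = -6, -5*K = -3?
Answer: 16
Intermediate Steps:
K = ⅗ (K = -⅕*(-3) = ⅗ ≈ 0.60000)
(2 + C(K, -9))² = (2 - 6)² = (-4)² = 16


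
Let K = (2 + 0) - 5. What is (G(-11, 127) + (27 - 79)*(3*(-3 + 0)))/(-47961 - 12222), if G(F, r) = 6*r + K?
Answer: -409/20061 ≈ -0.020388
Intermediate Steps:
K = -3 (K = 2 - 5 = -3)
G(F, r) = -3 + 6*r (G(F, r) = 6*r - 3 = -3 + 6*r)
(G(-11, 127) + (27 - 79)*(3*(-3 + 0)))/(-47961 - 12222) = ((-3 + 6*127) + (27 - 79)*(3*(-3 + 0)))/(-47961 - 12222) = ((-3 + 762) - 156*(-3))/(-60183) = (759 - 52*(-9))*(-1/60183) = (759 + 468)*(-1/60183) = 1227*(-1/60183) = -409/20061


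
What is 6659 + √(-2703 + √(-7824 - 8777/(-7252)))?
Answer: 6659 + √(-725279772 + 518*I*√2099042227)/518 ≈ 6659.9 + 51.997*I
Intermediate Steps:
6659 + √(-2703 + √(-7824 - 8777/(-7252))) = 6659 + √(-2703 + √(-7824 - 8777*(-1/7252))) = 6659 + √(-2703 + √(-7824 + 8777/7252)) = 6659 + √(-2703 + √(-56730871/7252)) = 6659 + √(-2703 + I*√2099042227/518)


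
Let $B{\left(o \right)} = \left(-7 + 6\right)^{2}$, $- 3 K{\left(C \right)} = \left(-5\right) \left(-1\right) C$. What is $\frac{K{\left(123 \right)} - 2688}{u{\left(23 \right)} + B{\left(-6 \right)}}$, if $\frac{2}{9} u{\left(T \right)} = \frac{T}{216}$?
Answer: $- \frac{138864}{71} \approx -1955.8$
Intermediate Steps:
$u{\left(T \right)} = \frac{T}{48}$ ($u{\left(T \right)} = \frac{9 \frac{T}{216}}{2} = \frac{T}{48}$)
$K{\left(C \right)} = - \frac{5 C}{3}$ ($K{\left(C \right)} = - \frac{\left(-5\right) \left(-1\right) C}{3} = - \frac{5 C}{3}$)
$B{\left(o \right)} = 1$ ($B{\left(o \right)} = \left(-1\right)^{2} = 1$)
$\frac{K{\left(123 \right)} - 2688}{u{\left(23 \right)} + B{\left(-6 \right)}} = \frac{\left(- \frac{5}{3}\right) 123 - 2688}{\frac{1}{48} \cdot 23 + 1} = \frac{-205 - 2688}{\frac{23}{48} + 1} = - \frac{2893}{\frac{71}{48}} = \left(-2893\right) \frac{48}{71} = - \frac{138864}{71}$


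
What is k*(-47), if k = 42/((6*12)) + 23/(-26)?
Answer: 2209/156 ≈ 14.160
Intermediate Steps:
k = -47/156 (k = 42/72 + 23*(-1/26) = 42*(1/72) - 23/26 = 7/12 - 23/26 = -47/156 ≈ -0.30128)
k*(-47) = -47/156*(-47) = 2209/156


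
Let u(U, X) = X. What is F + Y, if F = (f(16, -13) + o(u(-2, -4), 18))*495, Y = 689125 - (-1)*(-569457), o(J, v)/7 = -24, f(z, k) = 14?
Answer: 43438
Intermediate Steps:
o(J, v) = -168 (o(J, v) = 7*(-24) = -168)
Y = 119668 (Y = 689125 - 1*569457 = 689125 - 569457 = 119668)
F = -76230 (F = (14 - 168)*495 = -154*495 = -76230)
F + Y = -76230 + 119668 = 43438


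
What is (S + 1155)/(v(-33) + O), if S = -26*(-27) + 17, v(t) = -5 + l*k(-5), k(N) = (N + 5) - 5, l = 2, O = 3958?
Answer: 1874/3943 ≈ 0.47527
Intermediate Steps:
k(N) = N (k(N) = (5 + N) - 5 = N)
v(t) = -15 (v(t) = -5 + 2*(-5) = -5 - 10 = -15)
S = 719 (S = 702 + 17 = 719)
(S + 1155)/(v(-33) + O) = (719 + 1155)/(-15 + 3958) = 1874/3943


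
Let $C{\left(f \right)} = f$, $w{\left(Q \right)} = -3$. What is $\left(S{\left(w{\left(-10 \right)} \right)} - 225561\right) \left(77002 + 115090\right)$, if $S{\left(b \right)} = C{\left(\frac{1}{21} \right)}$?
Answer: $- \frac{909897543760}{21} \approx -4.3328 \cdot 10^{10}$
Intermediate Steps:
$S{\left(b \right)} = \frac{1}{21}$
$\left(S{\left(w{\left(-10 \right)} \right)} - 225561\right) \left(77002 + 115090\right) = \left(\frac{1}{21} - 225561\right) \left(77002 + 115090\right) = \left(- \frac{4736780}{21}\right) 192092 = - \frac{909897543760}{21}$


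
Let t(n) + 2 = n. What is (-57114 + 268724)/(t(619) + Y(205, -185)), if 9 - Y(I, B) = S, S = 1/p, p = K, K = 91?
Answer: 3851302/11393 ≈ 338.04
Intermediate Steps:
t(n) = -2 + n
p = 91
S = 1/91 ≈ 0.010989
Y(I, B) = 818/91 (Y(I, B) = 9 - 1*1/91 = 9 - 1/91 = 818/91)
(-57114 + 268724)/(t(619) + Y(205, -185)) = (-57114 + 268724)/((-2 + 619) + 818/91) = 211610/(617 + 818/91) = 211610/(56965/91) = 211610*(91/56965) = 3851302/11393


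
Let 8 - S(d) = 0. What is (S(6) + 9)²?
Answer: 289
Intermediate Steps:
S(d) = 8 (S(d) = 8 - 1*0 = 8 + 0 = 8)
(S(6) + 9)² = (8 + 9)² = 17² = 289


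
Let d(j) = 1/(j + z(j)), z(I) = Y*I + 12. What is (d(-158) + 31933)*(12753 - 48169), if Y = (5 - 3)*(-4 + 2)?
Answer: -274818225812/243 ≈ -1.1309e+9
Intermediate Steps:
Y = -4 (Y = 2*(-2) = -4)
z(I) = 12 - 4*I (z(I) = -4*I + 12 = 12 - 4*I)
d(j) = 1/(12 - 3*j) (d(j) = 1/(j + (12 - 4*j)) = 1/(12 - 3*j))
(d(-158) + 31933)*(12753 - 48169) = (1/(3*(4 - 1*(-158))) + 31933)*(12753 - 48169) = (1/(3*(4 + 158)) + 31933)*(-35416) = ((⅓)/162 + 31933)*(-35416) = ((⅓)*(1/162) + 31933)*(-35416) = (1/486 + 31933)*(-35416) = (15519439/486)*(-35416) = -274818225812/243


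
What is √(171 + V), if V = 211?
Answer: √382 ≈ 19.545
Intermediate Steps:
√(171 + V) = √(171 + 211) = √382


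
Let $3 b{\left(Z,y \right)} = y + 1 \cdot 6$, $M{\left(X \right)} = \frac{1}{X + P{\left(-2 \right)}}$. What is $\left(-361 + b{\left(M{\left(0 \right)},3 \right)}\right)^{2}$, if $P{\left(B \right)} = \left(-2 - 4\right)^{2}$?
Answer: $128164$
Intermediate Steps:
$P{\left(B \right)} = 36$ ($P{\left(B \right)} = \left(-2 - 4\right)^{2} = \left(-6\right)^{2} = 36$)
$M{\left(X \right)} = \frac{1}{36 + X}$ ($M{\left(X \right)} = \frac{1}{X + 36} = \frac{1}{36 + X}$)
$b{\left(Z,y \right)} = 2 + \frac{y}{3}$ ($b{\left(Z,y \right)} = \frac{y + 1 \cdot 6}{3} = \frac{y + 6}{3} = \frac{6 + y}{3} = 2 + \frac{y}{3}$)
$\left(-361 + b{\left(M{\left(0 \right)},3 \right)}\right)^{2} = \left(-361 + \left(2 + \frac{1}{3} \cdot 3\right)\right)^{2} = \left(-361 + \left(2 + 1\right)\right)^{2} = \left(-361 + 3\right)^{2} = \left(-358\right)^{2} = 128164$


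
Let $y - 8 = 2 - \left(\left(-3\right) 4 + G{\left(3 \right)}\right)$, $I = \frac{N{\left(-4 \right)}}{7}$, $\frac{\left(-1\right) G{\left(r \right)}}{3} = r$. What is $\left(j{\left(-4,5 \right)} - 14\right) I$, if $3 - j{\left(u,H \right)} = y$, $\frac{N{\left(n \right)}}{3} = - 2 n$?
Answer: $-144$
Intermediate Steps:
$N{\left(n \right)} = - 6 n$ ($N{\left(n \right)} = 3 \left(- 2 n\right) = - 6 n$)
$G{\left(r \right)} = - 3 r$
$I = \frac{24}{7}$ ($I = \frac{\left(-6\right) \left(-4\right)}{7} = 24 \cdot \frac{1}{7} = \frac{24}{7} \approx 3.4286$)
$y = 31$ ($y = 8 - \left(-2 - 12 - 9\right) = 8 + \left(2 - \left(-12 - 9\right)\right) = 8 + \left(2 - -21\right) = 8 + \left(2 + 21\right) = 8 + 23 = 31$)
$j{\left(u,H \right)} = -28$ ($j{\left(u,H \right)} = 3 - 31 = -28$)
$\left(j{\left(-4,5 \right)} - 14\right) I = \left(-28 - 14\right) \frac{24}{7} = \left(-42\right) \frac{24}{7} = -144$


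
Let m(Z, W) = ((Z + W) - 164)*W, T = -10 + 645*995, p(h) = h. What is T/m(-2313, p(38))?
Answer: -641765/92682 ≈ -6.9244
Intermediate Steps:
T = 641765 (T = -10 + 641775 = 641765)
m(Z, W) = W*(-164 + W + Z) (m(Z, W) = ((W + Z) - 164)*W = (-164 + W + Z)*W = W*(-164 + W + Z))
T/m(-2313, p(38)) = 641765/((38*(-164 + 38 - 2313))) = 641765/((38*(-2439))) = 641765/(-92682) = 641765*(-1/92682) = -641765/92682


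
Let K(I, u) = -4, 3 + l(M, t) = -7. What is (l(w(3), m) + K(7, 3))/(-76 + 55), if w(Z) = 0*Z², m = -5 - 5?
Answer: ⅔ ≈ 0.66667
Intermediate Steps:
m = -10
w(Z) = 0
l(M, t) = -10 (l(M, t) = -3 - 7 = -10)
(l(w(3), m) + K(7, 3))/(-76 + 55) = (-10 - 4)/(-76 + 55) = -14/(-21) = -1/21*(-14) = ⅔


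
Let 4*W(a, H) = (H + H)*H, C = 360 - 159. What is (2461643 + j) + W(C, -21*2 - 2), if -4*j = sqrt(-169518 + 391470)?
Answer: 2462611 - 68*sqrt(3) ≈ 2.4625e+6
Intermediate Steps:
C = 201
W(a, H) = H**2/2 (W(a, H) = ((H + H)*H)/4 = ((2*H)*H)/4 = (2*H**2)/4 = H**2/2)
j = -68*sqrt(3) (j = -sqrt(-169518 + 391470)/4 = -68*sqrt(3) ≈ -117.78)
(2461643 + j) + W(C, -21*2 - 2) = (2461643 - 68*sqrt(3)) + (-21*2 - 2)**2/2 = (2461643 - 68*sqrt(3)) + (-42 - 2)**2/2 = (2461643 - 68*sqrt(3)) + (1/2)*(-44)**2 = (2461643 - 68*sqrt(3)) + (1/2)*1936 = (2461643 - 68*sqrt(3)) + 968 = 2462611 - 68*sqrt(3)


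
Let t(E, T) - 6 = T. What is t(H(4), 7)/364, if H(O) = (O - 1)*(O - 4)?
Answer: 1/28 ≈ 0.035714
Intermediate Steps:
H(O) = (-1 + O)*(-4 + O)
t(E, T) = 6 + T
t(H(4), 7)/364 = (6 + 7)/364 = 13*(1/364) = 1/28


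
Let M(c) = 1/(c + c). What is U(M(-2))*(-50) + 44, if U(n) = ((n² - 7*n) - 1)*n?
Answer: 1733/32 ≈ 54.156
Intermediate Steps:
M(c) = 1/(2*c)
U(n) = n*(-1 + n² - 7*n) (U(n) = (-1 + n² - 7*n)*n = n*(-1 + n² - 7*n))
U(M(-2))*(-50) + 44 = (((½)/(-2))*(-1 + ((½)/(-2))² - 7/(2*(-2))))*(-50) + 44 = (((½)*(-½))*(-1 + ((½)*(-½))² - 7*(-1)/(2*2)))*(-50) + 44 = -(-1 + (-¼)² - 7*(-¼))/4*(-50) + 44 = -(-1 + 1/16 + 7/4)/4*(-50) + 44 = -¼*13/16*(-50) + 44 = -13/64*(-50) + 44 = 325/32 + 44 = 1733/32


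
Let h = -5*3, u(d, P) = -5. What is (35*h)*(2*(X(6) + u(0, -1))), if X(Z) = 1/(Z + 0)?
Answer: 5075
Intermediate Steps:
X(Z) = 1/Z
h = -15
(35*h)*(2*(X(6) + u(0, -1))) = (35*(-15))*(2*(1/6 - 5)) = -1050*(⅙ - 5) = -1050*(-29)/6 = -525*(-29/3) = 5075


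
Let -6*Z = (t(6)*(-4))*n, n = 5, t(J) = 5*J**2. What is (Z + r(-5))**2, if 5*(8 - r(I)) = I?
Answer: 370881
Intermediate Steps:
r(I) = 8 - I/5
Z = 600 (Z = -(5*6**2)*(-4)*5/6 = -(5*36)*(-4)*5/6 = -180*(-4)*5/6 = -(-120)*5 = -1/6*(-3600) = 600)
(Z + r(-5))**2 = (600 + (8 - 1/5*(-5)))**2 = (600 + (8 + 1))**2 = (600 + 9)**2 = 609**2 = 370881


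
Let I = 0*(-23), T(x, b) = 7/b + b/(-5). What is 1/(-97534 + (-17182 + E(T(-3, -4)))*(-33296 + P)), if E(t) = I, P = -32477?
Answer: 1/1130014152 ≈ 8.8494e-10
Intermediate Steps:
T(x, b) = 7/b - b/5 (T(x, b) = 7/b + b*(-1/5) = 7/b - b/5)
I = 0
E(t) = 0
1/(-97534 + (-17182 + E(T(-3, -4)))*(-33296 + P)) = 1/(-97534 + (-17182 + 0)*(-33296 - 32477)) = 1/(-97534 - 17182*(-65773)) = 1/(-97534 + 1130111686) = 1/1130014152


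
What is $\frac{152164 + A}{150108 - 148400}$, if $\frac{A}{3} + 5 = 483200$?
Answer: $\frac{1601749}{1708} \approx 937.79$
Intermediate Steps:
$A = 1449585$ ($A = -15 + 3 \cdot 483200 = -15 + 1449600 = 1449585$)
$\frac{152164 + A}{150108 - 148400} = \frac{152164 + 1449585}{150108 - 148400} = \frac{1601749}{1708}$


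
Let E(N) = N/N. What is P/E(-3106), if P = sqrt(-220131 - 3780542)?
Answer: I*sqrt(4000673) ≈ 2000.2*I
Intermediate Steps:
E(N) = 1
P = I*sqrt(4000673) (P = sqrt(-4000673) = I*sqrt(4000673) ≈ 2000.2*I)
P/E(-3106) = (I*sqrt(4000673))/1 = (I*sqrt(4000673))*1 = I*sqrt(4000673)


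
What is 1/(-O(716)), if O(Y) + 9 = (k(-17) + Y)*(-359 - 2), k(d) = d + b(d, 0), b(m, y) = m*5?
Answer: 1/221663 ≈ 4.5114e-6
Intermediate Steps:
b(m, y) = 5*m
k(d) = 6*d (k(d) = d + 5*d = 6*d)
O(Y) = 36813 - 361*Y (O(Y) = -9 + (6*(-17) + Y)*(-359 - 2) = -9 + (-102 + Y)*(-361) = -9 + (36822 - 361*Y) = 36813 - 361*Y)
1/(-O(716)) = 1/(-(36813 - 361*716)) = 1/(-(36813 - 258476)) = 1/(-1*(-221663)) = 1/221663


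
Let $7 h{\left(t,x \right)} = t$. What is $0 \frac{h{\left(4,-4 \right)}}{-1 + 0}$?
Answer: $0$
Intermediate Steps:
$h{\left(t,x \right)} = \frac{t}{7}$
$0 \frac{h{\left(4,-4 \right)}}{-1 + 0} = 0 \frac{\frac{1}{7} \cdot 4}{-1 + 0} = 0 \frac{4}{7 \left(-1\right)} = 0 \cdot \frac{4}{7} \left(-1\right) = 0 \left(- \frac{4}{7}\right) = 0$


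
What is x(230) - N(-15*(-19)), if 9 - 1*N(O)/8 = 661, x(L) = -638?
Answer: 4578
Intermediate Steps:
N(O) = -5216 (N(O) = 72 - 8*661 = 72 - 5288 = -5216)
x(230) - N(-15*(-19)) = -638 - 1*(-5216) = -638 + 5216 = 4578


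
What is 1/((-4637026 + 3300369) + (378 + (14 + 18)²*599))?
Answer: -1/722903 ≈ -1.3833e-6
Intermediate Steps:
1/((-4637026 + 3300369) + (378 + (14 + 18)²*599)) = 1/(-1336657 + (378 + 32²*599)) = 1/(-1336657 + (378 + 1024*599)) = 1/(-1336657 + (378 + 613376)) = 1/(-1336657 + 613754) = 1/(-722903) = -1/722903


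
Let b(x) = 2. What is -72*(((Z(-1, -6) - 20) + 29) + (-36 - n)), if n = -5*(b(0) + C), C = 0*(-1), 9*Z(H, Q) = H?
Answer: 1232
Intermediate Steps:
Z(H, Q) = H/9
C = 0
n = -10 (n = -5*(2 + 0) = -5*2 = -10)
-72*(((Z(-1, -6) - 20) + 29) + (-36 - n)) = -72*((((⅑)*(-1) - 20) + 29) + (-36 - 1*(-10))) = -72*(((-⅑ - 20) + 29) + (-36 + 10)) = -72*((-181/9 + 29) - 26) = -72*(80/9 - 26) = -72*(-154/9) = 1232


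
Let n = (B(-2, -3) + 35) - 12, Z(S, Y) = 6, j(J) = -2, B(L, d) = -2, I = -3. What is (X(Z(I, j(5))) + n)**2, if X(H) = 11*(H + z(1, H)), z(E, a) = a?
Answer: 23409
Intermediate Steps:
X(H) = 22*H (X(H) = 11*(H + H) = 11*(2*H) = 22*H)
n = 21 (n = (-2 + 35) - 12 = 33 - 12 = 21)
(X(Z(I, j(5))) + n)**2 = (22*6 + 21)**2 = (132 + 21)**2 = 153**2 = 23409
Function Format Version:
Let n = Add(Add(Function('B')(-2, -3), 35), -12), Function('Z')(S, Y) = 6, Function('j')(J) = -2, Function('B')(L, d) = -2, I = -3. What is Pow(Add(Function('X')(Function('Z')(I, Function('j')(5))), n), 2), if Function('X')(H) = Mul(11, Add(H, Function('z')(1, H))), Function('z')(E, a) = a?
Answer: 23409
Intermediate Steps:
Function('X')(H) = Mul(22, H) (Function('X')(H) = Mul(11, Add(H, H)) = Mul(11, Mul(2, H)) = Mul(22, H))
n = 21 (n = Add(Add(-2, 35), -12) = Add(33, -12) = 21)
Pow(Add(Function('X')(Function('Z')(I, Function('j')(5))), n), 2) = Pow(Add(Mul(22, 6), 21), 2) = Pow(Add(132, 21), 2) = Pow(153, 2) = 23409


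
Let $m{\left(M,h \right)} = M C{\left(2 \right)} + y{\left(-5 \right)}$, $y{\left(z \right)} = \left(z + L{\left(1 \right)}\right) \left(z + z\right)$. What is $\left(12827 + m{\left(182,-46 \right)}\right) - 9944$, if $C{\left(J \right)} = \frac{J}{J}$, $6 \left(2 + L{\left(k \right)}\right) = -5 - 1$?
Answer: $3145$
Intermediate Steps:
$L{\left(k \right)} = -3$ ($L{\left(k \right)} = -2 + \frac{-5 - 1}{6} = -2 + \frac{1}{6} \left(-6\right) = -2 - 1 = -3$)
$C{\left(J \right)} = 1$
$y{\left(z \right)} = 2 z \left(-3 + z\right)$ ($y{\left(z \right)} = \left(z - 3\right) \left(z + z\right) = \left(-3 + z\right) 2 z = 2 z \left(-3 + z\right)$)
$m{\left(M,h \right)} = 80 + M$ ($m{\left(M,h \right)} = M 1 + 2 \left(-5\right) \left(-3 - 5\right) = M + 2 \left(-5\right) \left(-8\right) = M + 80 = 80 + M$)
$\left(12827 + m{\left(182,-46 \right)}\right) - 9944 = \left(12827 + \left(80 + 182\right)\right) - 9944 = \left(12827 + 262\right) - 9944 = 13089 - 9944 = 3145$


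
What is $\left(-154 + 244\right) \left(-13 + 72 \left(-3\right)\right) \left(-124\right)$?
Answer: $2555640$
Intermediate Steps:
$\left(-154 + 244\right) \left(-13 + 72 \left(-3\right)\right) \left(-124\right) = 90 \left(-13 - 216\right) \left(-124\right) = 90 \left(-229\right) \left(-124\right) = \left(-20610\right) \left(-124\right) = 2555640$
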